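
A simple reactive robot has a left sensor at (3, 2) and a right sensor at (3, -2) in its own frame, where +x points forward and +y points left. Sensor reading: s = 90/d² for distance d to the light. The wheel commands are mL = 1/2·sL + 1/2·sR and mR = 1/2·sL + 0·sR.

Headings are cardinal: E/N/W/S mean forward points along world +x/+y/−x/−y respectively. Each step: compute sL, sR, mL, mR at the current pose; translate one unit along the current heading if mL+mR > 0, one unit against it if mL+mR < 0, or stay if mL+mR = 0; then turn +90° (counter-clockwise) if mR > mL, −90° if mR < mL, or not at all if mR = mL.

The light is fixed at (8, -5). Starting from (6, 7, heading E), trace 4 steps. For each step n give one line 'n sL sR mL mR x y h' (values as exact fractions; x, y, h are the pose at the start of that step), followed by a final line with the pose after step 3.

n=0: pose=(6,7,E); sL=90/197, sR=90/101; mL=13410/19897, mR=45/197; mL+mR=17955/19897 → advance +1; mR−mL=-45/101 → turn -1·90°
n=1: pose=(7,7,S); sL=45/41, sR=1; mL=43/41, mR=45/82; mL+mR=131/82 → advance +1; mR−mL=-1/2 → turn -1·90°
n=2: pose=(7,6,W); sL=90/97, sR=18/37; mL=2538/3589, mR=45/97; mL+mR=4203/3589 → advance +1; mR−mL=-9/37 → turn -1·90°
n=3: pose=(6,6,N); sL=45/106, sR=45/98; mL=2295/5194, mR=45/212; mL+mR=6795/10388 → advance +1; mR−mL=-45/196 → turn -1·90°

0 90/197 90/101 13410/19897 45/197 6 7 E
1 45/41 1 43/41 45/82 7 7 S
2 90/97 18/37 2538/3589 45/97 7 6 W
3 45/106 45/98 2295/5194 45/212 6 6 N
final 6 7 E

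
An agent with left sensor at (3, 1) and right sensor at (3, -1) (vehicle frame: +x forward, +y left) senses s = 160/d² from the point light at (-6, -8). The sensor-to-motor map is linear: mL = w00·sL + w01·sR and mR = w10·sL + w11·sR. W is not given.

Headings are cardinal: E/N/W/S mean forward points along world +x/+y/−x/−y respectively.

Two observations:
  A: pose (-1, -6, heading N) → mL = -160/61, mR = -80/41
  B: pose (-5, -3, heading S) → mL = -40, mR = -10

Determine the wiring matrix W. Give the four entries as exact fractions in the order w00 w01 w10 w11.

obs A: pose=(-1,-6,N) → sL=160/41, sR=160/61, mL=-160/61, mR=-80/41
obs B: pose=(-5,-3,S) → sL=20, sR=40, mL=-40, mR=-10
sensor matrix S = [[160/41, 160/61], [20, 40]]; det S = 259200/2501
solve [mL_A; mL_B] = S·[w00; w01] and [mR_A; mR_B] = S·[w10; w11]:
  w00 = 0, w01 = -1, w10 = -1/2, w11 = 0

0 -1 -1/2 0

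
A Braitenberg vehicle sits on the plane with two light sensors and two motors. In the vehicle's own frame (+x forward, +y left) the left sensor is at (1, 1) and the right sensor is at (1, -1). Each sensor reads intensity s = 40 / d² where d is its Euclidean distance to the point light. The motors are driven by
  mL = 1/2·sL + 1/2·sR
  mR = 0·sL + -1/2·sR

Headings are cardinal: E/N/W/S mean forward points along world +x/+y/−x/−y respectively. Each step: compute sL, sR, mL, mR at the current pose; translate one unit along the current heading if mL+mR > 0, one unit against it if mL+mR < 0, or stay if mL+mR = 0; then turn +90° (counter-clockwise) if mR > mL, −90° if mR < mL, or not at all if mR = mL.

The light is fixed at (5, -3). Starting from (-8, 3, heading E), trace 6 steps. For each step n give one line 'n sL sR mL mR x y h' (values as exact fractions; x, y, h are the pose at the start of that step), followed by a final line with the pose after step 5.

n=0: pose=(-8,3,E); sL=40/193, sR=40/169; mL=7240/32617, mR=-20/169; mL+mR=20/193 → advance +1; mR−mL=-11100/32617 → turn -1·90°
n=1: pose=(-7,3,S); sL=20/73, sR=20/97; mL=1700/7081, mR=-10/97; mL+mR=10/73 → advance +1; mR−mL=-2430/7081 → turn -1·90°
n=2: pose=(-7,2,W); sL=8/37, sR=8/41; mL=312/1517, mR=-4/41; mL+mR=4/37 → advance +1; mR−mL=-460/1517 → turn -1·90°
n=3: pose=(-8,2,N); sL=5/29, sR=2/9; mL=103/522, mR=-1/9; mL+mR=5/58 → advance +1; mR−mL=-161/522 → turn -1·90°
n=4: pose=(-8,3,E); sL=40/193, sR=40/169; mL=7240/32617, mR=-20/169; mL+mR=20/193 → advance +1; mR−mL=-11100/32617 → turn -1·90°
n=5: pose=(-7,3,S); sL=20/73, sR=20/97; mL=1700/7081, mR=-10/97; mL+mR=10/73 → advance +1; mR−mL=-2430/7081 → turn -1·90°

0 40/193 40/169 7240/32617 -20/169 -8 3 E
1 20/73 20/97 1700/7081 -10/97 -7 3 S
2 8/37 8/41 312/1517 -4/41 -7 2 W
3 5/29 2/9 103/522 -1/9 -8 2 N
4 40/193 40/169 7240/32617 -20/169 -8 3 E
5 20/73 20/97 1700/7081 -10/97 -7 3 S
final -7 2 W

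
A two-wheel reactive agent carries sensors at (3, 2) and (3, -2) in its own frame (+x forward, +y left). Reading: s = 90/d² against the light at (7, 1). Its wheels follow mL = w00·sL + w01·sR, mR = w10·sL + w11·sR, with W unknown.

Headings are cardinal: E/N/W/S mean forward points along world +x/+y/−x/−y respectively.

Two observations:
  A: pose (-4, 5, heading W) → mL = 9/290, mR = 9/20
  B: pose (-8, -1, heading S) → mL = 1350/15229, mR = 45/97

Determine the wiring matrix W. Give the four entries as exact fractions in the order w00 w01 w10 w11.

obs A: pose=(-4,5,W) → sL=9/20, sR=45/116, mL=9/290, mR=9/20
obs B: pose=(-8,-1,S) → sL=45/97, sR=45/157, mL=1350/15229, mR=45/97
sensor matrix S = [[9/20, 45/116], [45/97, 45/157]]; det S = -22518/441641
solve [mL_A; mL_B] = S·[w00; w01] and [mR_A; mR_B] = S·[w10; w11]:
  w00 = 1/2, w01 = -1/2, w10 = 1, w11 = 0

1/2 -1/2 1 0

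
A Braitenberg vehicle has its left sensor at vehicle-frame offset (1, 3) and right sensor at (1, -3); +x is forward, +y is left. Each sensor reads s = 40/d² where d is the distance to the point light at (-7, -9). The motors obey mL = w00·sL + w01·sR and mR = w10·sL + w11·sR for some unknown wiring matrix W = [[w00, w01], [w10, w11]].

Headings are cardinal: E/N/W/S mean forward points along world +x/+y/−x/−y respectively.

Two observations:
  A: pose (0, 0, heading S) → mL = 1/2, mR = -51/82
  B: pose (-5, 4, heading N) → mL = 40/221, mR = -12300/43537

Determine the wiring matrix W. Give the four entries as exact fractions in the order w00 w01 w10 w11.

0 1 -1/2 -1

obs A: pose=(0,0,S) → sL=10/41, sR=1/2, mL=1/2, mR=-51/82
obs B: pose=(-5,4,N) → sL=40/197, sR=40/221, mL=40/221, mR=-12300/43537
sensor matrix S = [[10/41, 1/2], [40/197, 40/221]]; det S = -102420/1785017
solve [mL_A; mL_B] = S·[w00; w01] and [mR_A; mR_B] = S·[w10; w11]:
  w00 = 0, w01 = 1, w10 = -1/2, w11 = -1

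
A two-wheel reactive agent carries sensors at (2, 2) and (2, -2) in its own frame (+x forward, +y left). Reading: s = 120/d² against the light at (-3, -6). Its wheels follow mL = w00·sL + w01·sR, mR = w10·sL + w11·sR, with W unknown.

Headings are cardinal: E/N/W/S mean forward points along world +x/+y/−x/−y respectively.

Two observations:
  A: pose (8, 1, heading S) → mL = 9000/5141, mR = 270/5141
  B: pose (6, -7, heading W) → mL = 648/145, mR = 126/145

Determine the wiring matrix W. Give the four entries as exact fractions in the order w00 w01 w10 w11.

1 1 1 -1/2

obs A: pose=(8,1,S) → sL=60/97, sR=60/53, mL=9000/5141, mR=270/5141
obs B: pose=(6,-7,W) → sL=60/29, sR=12/5, mL=648/145, mR=126/145
sensor matrix S = [[60/97, 60/53], [60/29, 12/5]]; det S = -127872/149089
solve [mL_A; mL_B] = S·[w00; w01] and [mR_A; mR_B] = S·[w10; w11]:
  w00 = 1, w01 = 1, w10 = 1, w11 = -1/2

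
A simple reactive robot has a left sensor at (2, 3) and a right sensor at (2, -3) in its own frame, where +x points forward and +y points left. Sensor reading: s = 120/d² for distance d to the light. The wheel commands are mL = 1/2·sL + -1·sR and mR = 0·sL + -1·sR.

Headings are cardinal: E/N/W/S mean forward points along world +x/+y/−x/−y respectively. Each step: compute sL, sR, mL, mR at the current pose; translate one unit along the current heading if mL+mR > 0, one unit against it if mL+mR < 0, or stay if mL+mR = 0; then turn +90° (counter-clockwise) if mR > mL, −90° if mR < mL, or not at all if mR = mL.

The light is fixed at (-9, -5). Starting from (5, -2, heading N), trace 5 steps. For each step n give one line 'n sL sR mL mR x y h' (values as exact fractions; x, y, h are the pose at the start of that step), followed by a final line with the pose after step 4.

0 60/73 60/157 330/11461 -60/157 5 -2 N
1 120/281 120/257 -18300/72217 -120/257 5 -3 E
2 15/32 6/5 -309/320 -6/5 4 -3 S
3 120/121 120/157 -5100/18997 -120/157 4 -2 W
4 60/73 60/157 330/11461 -60/157 5 -2 N
final 5 -3 E

n=0: pose=(5,-2,N); sL=60/73, sR=60/157; mL=330/11461, mR=-60/157; mL+mR=-4050/11461 → advance -1; mR−mL=-30/73 → turn -1·90°
n=1: pose=(5,-3,E); sL=120/281, sR=120/257; mL=-18300/72217, mR=-120/257; mL+mR=-52020/72217 → advance -1; mR−mL=-60/281 → turn -1·90°
n=2: pose=(4,-3,S); sL=15/32, sR=6/5; mL=-309/320, mR=-6/5; mL+mR=-693/320 → advance -1; mR−mL=-15/64 → turn -1·90°
n=3: pose=(4,-2,W); sL=120/121, sR=120/157; mL=-5100/18997, mR=-120/157; mL+mR=-19620/18997 → advance -1; mR−mL=-60/121 → turn -1·90°
n=4: pose=(5,-2,N); sL=60/73, sR=60/157; mL=330/11461, mR=-60/157; mL+mR=-4050/11461 → advance -1; mR−mL=-30/73 → turn -1·90°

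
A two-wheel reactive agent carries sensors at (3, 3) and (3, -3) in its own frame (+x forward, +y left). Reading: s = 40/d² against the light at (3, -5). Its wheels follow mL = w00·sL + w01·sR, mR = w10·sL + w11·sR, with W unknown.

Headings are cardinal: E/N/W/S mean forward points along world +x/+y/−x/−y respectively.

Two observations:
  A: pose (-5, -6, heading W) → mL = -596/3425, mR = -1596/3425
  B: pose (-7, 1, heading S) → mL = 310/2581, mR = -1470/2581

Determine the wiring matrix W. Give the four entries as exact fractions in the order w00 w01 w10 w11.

obs A: pose=(-5,-6,W) → sL=40/137, sR=8/25, mL=-596/3425, mR=-1596/3425
obs B: pose=(-7,1,S) → sL=20/29, sR=20/89, mL=310/2581, mR=-1470/2581
sensor matrix S = [[40/137, 8/25], [20/29, 20/89]]; det S = -274176/1767985
solve [mL_A; mL_B] = S·[w00; w01] and [mR_A; mR_B] = S·[w10; w11]:
  w00 = 1/2, w01 = -1, w10 = -1/2, w11 = -1

1/2 -1 -1/2 -1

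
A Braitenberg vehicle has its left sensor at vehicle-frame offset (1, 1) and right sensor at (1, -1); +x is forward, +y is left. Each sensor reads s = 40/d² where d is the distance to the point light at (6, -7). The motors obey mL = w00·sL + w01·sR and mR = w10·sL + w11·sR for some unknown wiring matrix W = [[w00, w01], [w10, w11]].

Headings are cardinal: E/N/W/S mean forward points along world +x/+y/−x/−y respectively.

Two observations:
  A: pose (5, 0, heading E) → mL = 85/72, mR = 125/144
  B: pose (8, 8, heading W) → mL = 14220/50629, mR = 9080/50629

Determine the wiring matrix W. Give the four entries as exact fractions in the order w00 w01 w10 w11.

obs A: pose=(5,0,E) → sL=5/8, sR=10/9, mL=85/72, mR=125/144
obs B: pose=(8,8,W) → sL=40/197, sR=40/257, mL=14220/50629, mR=9080/50629
sensor matrix S = [[5/8, 10/9], [40/197, 40/257]]; det S = -58475/455661
solve [mL_A; mL_B] = S·[w00; w01] and [mR_A; mR_B] = S·[w10; w11]:
  w00 = 1, w01 = 1/2, w10 = 1/2, w11 = 1/2

1 1/2 1/2 1/2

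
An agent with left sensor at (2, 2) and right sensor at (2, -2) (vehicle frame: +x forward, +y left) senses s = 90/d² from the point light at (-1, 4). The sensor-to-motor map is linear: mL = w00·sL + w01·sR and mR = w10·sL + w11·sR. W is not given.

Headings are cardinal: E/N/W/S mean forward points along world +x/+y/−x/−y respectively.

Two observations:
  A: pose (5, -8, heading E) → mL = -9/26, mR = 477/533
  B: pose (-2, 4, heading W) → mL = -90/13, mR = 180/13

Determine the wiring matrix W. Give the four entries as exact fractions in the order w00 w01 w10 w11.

0 -1 1 1

obs A: pose=(5,-8,E) → sL=45/82, sR=9/26, mL=-9/26, mR=477/533
obs B: pose=(-2,4,W) → sL=90/13, sR=90/13, mL=-90/13, mR=180/13
sensor matrix S = [[45/82, 9/26], [90/13, 90/13]]; det S = 9720/6929
solve [mL_A; mL_B] = S·[w00; w01] and [mR_A; mR_B] = S·[w10; w11]:
  w00 = 0, w01 = -1, w10 = 1, w11 = 1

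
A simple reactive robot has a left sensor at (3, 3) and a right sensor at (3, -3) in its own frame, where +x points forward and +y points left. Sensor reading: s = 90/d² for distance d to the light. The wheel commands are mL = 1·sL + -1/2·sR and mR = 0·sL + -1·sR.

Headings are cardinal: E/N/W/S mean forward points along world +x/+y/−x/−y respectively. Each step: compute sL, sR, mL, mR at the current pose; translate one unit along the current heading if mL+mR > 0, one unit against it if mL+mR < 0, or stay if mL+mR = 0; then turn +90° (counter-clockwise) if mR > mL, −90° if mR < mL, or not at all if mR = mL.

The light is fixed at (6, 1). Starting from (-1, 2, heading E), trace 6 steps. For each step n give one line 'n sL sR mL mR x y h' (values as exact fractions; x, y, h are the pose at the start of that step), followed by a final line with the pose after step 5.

n=0: pose=(-1,2,E); sL=45/16, sR=9/2; mL=9/16, mR=-9/2; mL+mR=-63/16 → advance -1; mR−mL=-81/16 → turn -1·90°
n=1: pose=(-2,2,S); sL=90/29, sR=18/25; mL=1989/725, mR=-18/25; mL+mR=1467/725 → advance +1; mR−mL=-2511/725 → turn -1·90°
n=2: pose=(-2,1,W); sL=9/13, sR=9/13; mL=9/26, mR=-9/13; mL+mR=-9/26 → advance -1; mR−mL=-27/26 → turn -1·90°
n=3: pose=(-1,1,N); sL=90/109, sR=18/5; mL=-531/545, mR=-18/5; mL+mR=-2493/545 → advance -1; mR−mL=-1431/545 → turn -1·90°
n=4: pose=(-1,0,E); sL=9/2, sR=45/16; mL=99/32, mR=-45/16; mL+mR=9/32 → advance +1; mR−mL=-189/32 → turn -1·90°
n=5: pose=(0,0,S); sL=18/5, sR=90/97; mL=1521/485, mR=-90/97; mL+mR=1071/485 → advance +1; mR−mL=-1971/485 → turn -1·90°

0 45/16 9/2 9/16 -9/2 -1 2 E
1 90/29 18/25 1989/725 -18/25 -2 2 S
2 9/13 9/13 9/26 -9/13 -2 1 W
3 90/109 18/5 -531/545 -18/5 -1 1 N
4 9/2 45/16 99/32 -45/16 -1 0 E
5 18/5 90/97 1521/485 -90/97 0 0 S
final 0 -1 W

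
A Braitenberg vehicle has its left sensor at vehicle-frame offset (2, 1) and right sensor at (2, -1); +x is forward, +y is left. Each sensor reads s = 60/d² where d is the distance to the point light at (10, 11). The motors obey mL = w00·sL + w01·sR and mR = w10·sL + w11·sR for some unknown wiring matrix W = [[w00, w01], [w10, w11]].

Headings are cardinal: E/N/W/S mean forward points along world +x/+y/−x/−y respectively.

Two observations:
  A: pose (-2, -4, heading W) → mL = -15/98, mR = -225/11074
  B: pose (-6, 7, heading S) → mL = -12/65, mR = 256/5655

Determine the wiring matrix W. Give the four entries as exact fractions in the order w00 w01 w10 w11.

obs A: pose=(-2,-4,W) → sL=15/113, sR=15/98, mL=-15/98, mR=-225/11074
obs B: pose=(-6,7,S) → sL=20/87, sR=12/65, mL=-12/65, mR=256/5655
sensor matrix S = [[15/113, 15/98], [20/87, 12/65]]; det S = -22294/2087449
solve [mL_A; mL_B] = S·[w00; w01] and [mR_A; mR_B] = S·[w10; w11]:
  w00 = 0, w01 = -1, w10 = 1, w11 = -1

0 -1 1 -1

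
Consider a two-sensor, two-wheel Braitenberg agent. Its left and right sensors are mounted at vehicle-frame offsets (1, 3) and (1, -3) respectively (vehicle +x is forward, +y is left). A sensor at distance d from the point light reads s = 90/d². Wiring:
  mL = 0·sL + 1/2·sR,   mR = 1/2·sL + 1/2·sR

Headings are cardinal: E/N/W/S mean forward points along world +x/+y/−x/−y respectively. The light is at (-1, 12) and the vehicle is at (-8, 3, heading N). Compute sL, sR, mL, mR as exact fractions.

45/82 9/8 9/16 549/656

left sensor world pos  = (-11, 4); dL² = 164
right sensor world pos = (-5, 4); dR² = 80
sL = 90/164 = 45/82
sR = 90/80 = 9/8
mL = 0·sL + 1/2·sR = 9/16
mR = 1/2·sL + 1/2·sR = 549/656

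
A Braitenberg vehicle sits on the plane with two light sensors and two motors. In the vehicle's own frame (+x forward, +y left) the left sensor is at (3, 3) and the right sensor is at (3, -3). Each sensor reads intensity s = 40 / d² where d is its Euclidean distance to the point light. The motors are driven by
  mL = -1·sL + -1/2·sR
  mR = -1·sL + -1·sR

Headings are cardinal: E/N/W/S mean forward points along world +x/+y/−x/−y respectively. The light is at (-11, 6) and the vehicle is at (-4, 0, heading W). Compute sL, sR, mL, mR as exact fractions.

left sensor world pos  = (-7, -3); dL² = 97
right sensor world pos = (-7, 3); dR² = 25
sL = 40/97 = 40/97
sR = 40/25 = 8/5
mL = -1·sL + -1/2·sR = -588/485
mR = -1·sL + -1·sR = -976/485

40/97 8/5 -588/485 -976/485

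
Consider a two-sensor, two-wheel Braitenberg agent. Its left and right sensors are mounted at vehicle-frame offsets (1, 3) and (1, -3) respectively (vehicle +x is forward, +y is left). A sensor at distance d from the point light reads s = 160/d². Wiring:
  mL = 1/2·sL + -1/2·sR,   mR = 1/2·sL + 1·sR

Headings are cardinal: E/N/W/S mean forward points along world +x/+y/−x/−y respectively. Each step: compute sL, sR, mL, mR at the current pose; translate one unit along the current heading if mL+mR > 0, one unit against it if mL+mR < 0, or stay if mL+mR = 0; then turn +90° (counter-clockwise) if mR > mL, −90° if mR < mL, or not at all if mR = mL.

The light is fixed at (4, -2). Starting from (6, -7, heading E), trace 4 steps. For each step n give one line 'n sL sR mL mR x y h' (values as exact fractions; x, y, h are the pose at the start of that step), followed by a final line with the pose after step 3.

0 160/13 160/73 4800/949 7920/949 6 -7 E
1 10 40/13 45/13 105/13 7 -7 N
2 160/53 32 -768/53 1776/53 7 -6 W
3 16/5 80/13 -96/65 504/65 6 -6 S
final 6 -7 E

n=0: pose=(6,-7,E); sL=160/13, sR=160/73; mL=4800/949, mR=7920/949; mL+mR=12720/949 → advance +1; mR−mL=240/73 → turn +1·90°
n=1: pose=(7,-7,N); sL=10, sR=40/13; mL=45/13, mR=105/13; mL+mR=150/13 → advance +1; mR−mL=60/13 → turn +1·90°
n=2: pose=(7,-6,W); sL=160/53, sR=32; mL=-768/53, mR=1776/53; mL+mR=1008/53 → advance +1; mR−mL=48 → turn +1·90°
n=3: pose=(6,-6,S); sL=16/5, sR=80/13; mL=-96/65, mR=504/65; mL+mR=408/65 → advance +1; mR−mL=120/13 → turn +1·90°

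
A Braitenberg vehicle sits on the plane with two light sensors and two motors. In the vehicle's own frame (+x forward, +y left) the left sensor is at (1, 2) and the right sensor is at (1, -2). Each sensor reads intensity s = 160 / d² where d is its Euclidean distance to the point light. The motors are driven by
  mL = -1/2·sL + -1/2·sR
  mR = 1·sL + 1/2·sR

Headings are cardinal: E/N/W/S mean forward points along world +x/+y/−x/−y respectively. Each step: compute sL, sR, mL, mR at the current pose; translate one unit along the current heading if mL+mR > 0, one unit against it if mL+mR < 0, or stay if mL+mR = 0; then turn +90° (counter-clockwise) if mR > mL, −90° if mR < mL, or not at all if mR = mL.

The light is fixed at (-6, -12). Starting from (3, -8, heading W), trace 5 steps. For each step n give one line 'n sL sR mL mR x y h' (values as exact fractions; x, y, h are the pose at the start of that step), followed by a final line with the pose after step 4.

n=0: pose=(3,-8,W); sL=40/17, sR=8/5; mL=-168/85, mR=268/85; mL+mR=20/17 → advance +1; mR−mL=436/85 → turn +1·90°
n=1: pose=(2,-8,S); sL=160/109, sR=32/9; mL=-2464/981, mR=3184/981; mL+mR=80/109 → advance +1; mR−mL=5648/981 → turn +1·90°
n=2: pose=(2,-9,E); sL=80/53, sR=80/41; mL=-3760/2173, mR=5400/2173; mL+mR=40/53 → advance +1; mR−mL=9160/2173 → turn +1·90°
n=3: pose=(3,-9,N); sL=32/13, sR=160/137; mL=-3232/1781, mR=5424/1781; mL+mR=16/13 → advance +1; mR−mL=8656/1781 → turn +1·90°
n=4: pose=(3,-8,W); sL=40/17, sR=8/5; mL=-168/85, mR=268/85; mL+mR=20/17 → advance +1; mR−mL=436/85 → turn +1·90°

0 40/17 8/5 -168/85 268/85 3 -8 W
1 160/109 32/9 -2464/981 3184/981 2 -8 S
2 80/53 80/41 -3760/2173 5400/2173 2 -9 E
3 32/13 160/137 -3232/1781 5424/1781 3 -9 N
4 40/17 8/5 -168/85 268/85 3 -8 W
final 2 -8 S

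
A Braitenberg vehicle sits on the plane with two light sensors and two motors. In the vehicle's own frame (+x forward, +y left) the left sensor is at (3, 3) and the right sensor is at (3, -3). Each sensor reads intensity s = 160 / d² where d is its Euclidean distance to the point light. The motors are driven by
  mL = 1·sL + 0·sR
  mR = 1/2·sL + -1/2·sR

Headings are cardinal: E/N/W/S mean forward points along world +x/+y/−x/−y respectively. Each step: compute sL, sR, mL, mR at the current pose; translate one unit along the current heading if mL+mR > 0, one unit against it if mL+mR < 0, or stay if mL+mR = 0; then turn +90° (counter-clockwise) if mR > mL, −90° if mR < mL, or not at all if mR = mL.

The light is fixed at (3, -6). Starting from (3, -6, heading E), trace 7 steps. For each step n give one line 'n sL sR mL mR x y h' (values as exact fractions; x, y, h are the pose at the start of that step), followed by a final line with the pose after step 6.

0 80/9 80/9 80/9 0 3 -6 E
1 32/5 160/13 32/5 -192/65 4 -6 S
2 8 20 8 -6 4 -7 W
3 160/13 160/13 160/13 0 3 -7 N
4 80/9 80/9 80/9 0 3 -6 E
5 32/5 160/13 32/5 -192/65 4 -6 S
6 8 20 8 -6 4 -7 W
final 3 -7 N

n=0: pose=(3,-6,E); sL=80/9, sR=80/9; mL=80/9, mR=0; mL+mR=80/9 → advance +1; mR−mL=-80/9 → turn -1·90°
n=1: pose=(4,-6,S); sL=32/5, sR=160/13; mL=32/5, mR=-192/65; mL+mR=224/65 → advance +1; mR−mL=-608/65 → turn -1·90°
n=2: pose=(4,-7,W); sL=8, sR=20; mL=8, mR=-6; mL+mR=2 → advance +1; mR−mL=-14 → turn -1·90°
n=3: pose=(3,-7,N); sL=160/13, sR=160/13; mL=160/13, mR=0; mL+mR=160/13 → advance +1; mR−mL=-160/13 → turn -1·90°
n=4: pose=(3,-6,E); sL=80/9, sR=80/9; mL=80/9, mR=0; mL+mR=80/9 → advance +1; mR−mL=-80/9 → turn -1·90°
n=5: pose=(4,-6,S); sL=32/5, sR=160/13; mL=32/5, mR=-192/65; mL+mR=224/65 → advance +1; mR−mL=-608/65 → turn -1·90°
n=6: pose=(4,-7,W); sL=8, sR=20; mL=8, mR=-6; mL+mR=2 → advance +1; mR−mL=-14 → turn -1·90°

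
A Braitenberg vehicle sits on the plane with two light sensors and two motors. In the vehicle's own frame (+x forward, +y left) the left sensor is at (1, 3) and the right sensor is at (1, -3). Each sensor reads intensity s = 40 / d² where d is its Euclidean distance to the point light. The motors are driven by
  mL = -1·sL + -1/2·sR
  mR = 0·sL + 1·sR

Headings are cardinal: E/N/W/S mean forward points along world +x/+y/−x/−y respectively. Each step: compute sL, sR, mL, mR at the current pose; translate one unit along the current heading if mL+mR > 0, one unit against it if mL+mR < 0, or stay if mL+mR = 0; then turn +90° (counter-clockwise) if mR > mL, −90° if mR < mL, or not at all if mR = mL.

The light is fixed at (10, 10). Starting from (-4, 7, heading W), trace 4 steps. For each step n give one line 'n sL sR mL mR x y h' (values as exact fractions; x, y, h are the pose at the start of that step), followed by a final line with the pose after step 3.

n=0: pose=(-4,7,W); sL=40/261, sR=8/45; mL=-316/1305, mR=8/45; mL+mR=-28/435 → advance -1; mR−mL=548/1305 → turn +1·90°
n=1: pose=(-3,7,S); sL=10/29, sR=5/34; mL=-825/1972, mR=5/34; mL+mR=-535/1972 → advance -1; mR−mL=1115/1972 → turn +1·90°
n=2: pose=(-3,8,E); sL=8/29, sR=40/169; mL=-1932/4901, mR=40/169; mL+mR=-772/4901 → advance -1; mR−mL=3092/4901 → turn +1·90°
n=3: pose=(-4,8,N); sL=4/29, sR=20/61; mL=-534/1769, mR=20/61; mL+mR=46/1769 → advance +1; mR−mL=1114/1769 → turn +1·90°

0 40/261 8/45 -316/1305 8/45 -4 7 W
1 10/29 5/34 -825/1972 5/34 -3 7 S
2 8/29 40/169 -1932/4901 40/169 -3 8 E
3 4/29 20/61 -534/1769 20/61 -4 8 N
final -4 9 W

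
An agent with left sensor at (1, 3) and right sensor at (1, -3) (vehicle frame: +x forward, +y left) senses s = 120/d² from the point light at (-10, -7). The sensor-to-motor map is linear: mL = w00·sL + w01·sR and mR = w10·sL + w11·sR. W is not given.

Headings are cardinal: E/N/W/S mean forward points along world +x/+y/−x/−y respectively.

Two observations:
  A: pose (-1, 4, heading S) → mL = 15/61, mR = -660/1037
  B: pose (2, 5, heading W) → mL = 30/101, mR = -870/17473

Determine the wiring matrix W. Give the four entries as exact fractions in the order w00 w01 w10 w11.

obs A: pose=(-1,4,S) → sL=30/61, sR=15/17, mL=15/61, mR=-660/1037
obs B: pose=(2,5,W) → sL=60/101, sR=60/173, mL=30/101, mR=-870/17473
sensor matrix S = [[30/61, 15/17], [60/101, 60/173]]; det S = -6407100/18119501
solve [mL_A; mL_B] = S·[w00; w01] and [mR_A; mR_B] = S·[w10; w11]:
  w00 = 1/2, w01 = 0, w10 = 1/2, w11 = -1

1/2 0 1/2 -1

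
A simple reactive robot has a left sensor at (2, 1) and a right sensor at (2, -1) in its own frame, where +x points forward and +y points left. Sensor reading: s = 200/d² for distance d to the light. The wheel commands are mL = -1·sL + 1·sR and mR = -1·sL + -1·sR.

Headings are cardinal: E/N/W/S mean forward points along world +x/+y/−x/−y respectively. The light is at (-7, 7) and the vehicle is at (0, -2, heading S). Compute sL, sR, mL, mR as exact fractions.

40/37 200/157 1120/5809 -13680/5809

left sensor world pos  = (1, -4); dL² = 185
right sensor world pos = (-1, -4); dR² = 157
sL = 200/185 = 40/37
sR = 200/157 = 200/157
mL = -1·sL + 1·sR = 1120/5809
mR = -1·sL + -1·sR = -13680/5809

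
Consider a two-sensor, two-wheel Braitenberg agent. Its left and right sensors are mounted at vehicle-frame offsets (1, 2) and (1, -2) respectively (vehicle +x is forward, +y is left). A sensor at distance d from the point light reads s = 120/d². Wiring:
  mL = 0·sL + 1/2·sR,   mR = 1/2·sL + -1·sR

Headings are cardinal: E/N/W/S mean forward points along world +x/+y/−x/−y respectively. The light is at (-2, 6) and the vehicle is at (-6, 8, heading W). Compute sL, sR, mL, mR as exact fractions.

left sensor world pos  = (-7, 6); dL² = 25
right sensor world pos = (-7, 10); dR² = 41
sL = 120/25 = 24/5
sR = 120/41 = 120/41
mL = 0·sL + 1/2·sR = 60/41
mR = 1/2·sL + -1·sR = -108/205

24/5 120/41 60/41 -108/205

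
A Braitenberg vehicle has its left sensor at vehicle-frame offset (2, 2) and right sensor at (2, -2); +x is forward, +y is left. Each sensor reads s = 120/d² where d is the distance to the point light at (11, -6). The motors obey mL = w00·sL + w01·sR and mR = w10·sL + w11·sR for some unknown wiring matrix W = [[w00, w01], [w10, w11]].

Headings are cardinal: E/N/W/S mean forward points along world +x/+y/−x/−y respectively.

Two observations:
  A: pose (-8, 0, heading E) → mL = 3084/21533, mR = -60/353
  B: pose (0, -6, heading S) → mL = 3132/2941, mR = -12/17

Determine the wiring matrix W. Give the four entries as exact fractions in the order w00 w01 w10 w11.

1 -1/2 -1/2 0

obs A: pose=(-8,0,E) → sL=120/353, sR=24/61, mL=3084/21533, mR=-60/353
obs B: pose=(0,-6,S) → sL=24/17, sR=120/173, mL=3132/2941, mR=-12/17
sensor matrix S = [[120/353, 24/61], [24/17, 120/173]]; det S = -20242944/63328553
solve [mL_A; mL_B] = S·[w00; w01] and [mR_A; mR_B] = S·[w10; w11]:
  w00 = 1, w01 = -1/2, w10 = -1/2, w11 = 0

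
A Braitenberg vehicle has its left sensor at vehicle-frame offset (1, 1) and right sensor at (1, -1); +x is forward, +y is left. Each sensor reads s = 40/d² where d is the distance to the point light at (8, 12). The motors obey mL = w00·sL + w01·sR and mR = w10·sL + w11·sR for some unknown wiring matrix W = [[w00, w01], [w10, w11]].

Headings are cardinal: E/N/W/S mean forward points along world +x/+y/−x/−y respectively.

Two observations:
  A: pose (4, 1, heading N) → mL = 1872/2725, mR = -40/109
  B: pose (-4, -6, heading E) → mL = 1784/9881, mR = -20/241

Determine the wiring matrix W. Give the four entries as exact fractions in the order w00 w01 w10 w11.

obs A: pose=(4,1,N) → sL=8/25, sR=40/109, mL=1872/2725, mR=-40/109
obs B: pose=(-4,-6,E) → sL=4/41, sR=20/241, mL=1784/9881, mR=-20/241
sensor matrix S = [[8/25, 40/109], [4/41, 20/241]]; det S = -49792/5385145
solve [mL_A; mL_B] = S·[w00; w01] and [mR_A; mR_B] = S·[w10; w11]:
  w00 = 1, w01 = 1, w10 = 0, w11 = -1

1 1 0 -1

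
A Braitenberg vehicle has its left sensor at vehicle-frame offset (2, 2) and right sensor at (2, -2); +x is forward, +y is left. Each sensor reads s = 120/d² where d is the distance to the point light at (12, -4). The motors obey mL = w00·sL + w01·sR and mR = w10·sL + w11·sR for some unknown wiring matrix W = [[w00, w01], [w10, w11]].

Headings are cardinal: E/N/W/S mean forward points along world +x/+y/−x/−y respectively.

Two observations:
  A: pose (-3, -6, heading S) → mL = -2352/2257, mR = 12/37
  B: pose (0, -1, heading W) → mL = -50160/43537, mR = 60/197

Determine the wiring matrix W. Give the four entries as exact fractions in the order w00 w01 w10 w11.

-1 -1 1/2 0

obs A: pose=(-3,-6,S) → sL=24/37, sR=24/61, mL=-2352/2257, mR=12/37
obs B: pose=(0,-1,W) → sL=120/197, sR=120/221, mL=-50160/43537, mR=60/197
sensor matrix S = [[24/37, 24/61], [120/197, 120/221]]; det S = 11059200/98263009
solve [mL_A; mL_B] = S·[w00; w01] and [mR_A; mR_B] = S·[w10; w11]:
  w00 = -1, w01 = -1, w10 = 1/2, w11 = 0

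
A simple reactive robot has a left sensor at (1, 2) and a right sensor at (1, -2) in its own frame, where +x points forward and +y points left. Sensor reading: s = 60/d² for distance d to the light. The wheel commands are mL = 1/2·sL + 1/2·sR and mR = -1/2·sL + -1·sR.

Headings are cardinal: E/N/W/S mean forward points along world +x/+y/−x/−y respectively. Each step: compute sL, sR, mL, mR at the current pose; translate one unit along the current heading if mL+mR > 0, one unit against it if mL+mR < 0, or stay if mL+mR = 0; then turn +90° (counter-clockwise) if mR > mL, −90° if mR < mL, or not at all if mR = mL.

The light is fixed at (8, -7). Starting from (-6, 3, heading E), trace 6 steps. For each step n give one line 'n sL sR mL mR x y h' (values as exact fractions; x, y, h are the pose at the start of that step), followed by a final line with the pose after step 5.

n=0: pose=(-6,3,E); sL=60/313, sR=60/233; mL=16380/72929, mR=-25770/72929; mL+mR=-30/233 → advance -1; mR−mL=-42150/72929 → turn -1·90°
n=1: pose=(-7,3,S); sL=6/25, sR=6/37; mL=186/925, mR=-261/925; mL+mR=-3/37 → advance -1; mR−mL=-447/925 → turn -1·90°
n=2: pose=(-7,4,W); sL=60/337, sR=12/85; mL=4572/28645, mR=-6594/28645; mL+mR=-6/85 → advance -1; mR−mL=-11166/28645 → turn -1·90°
n=3: pose=(-6,4,N); sL=3/20, sR=5/24; mL=43/240, mR=-17/60; mL+mR=-5/48 → advance -1; mR−mL=-37/80 → turn -1·90°
n=4: pose=(-6,3,E); sL=60/313, sR=60/233; mL=16380/72929, mR=-25770/72929; mL+mR=-30/233 → advance -1; mR−mL=-42150/72929 → turn -1·90°
n=5: pose=(-7,3,S); sL=6/25, sR=6/37; mL=186/925, mR=-261/925; mL+mR=-3/37 → advance -1; mR−mL=-447/925 → turn -1·90°

0 60/313 60/233 16380/72929 -25770/72929 -6 3 E
1 6/25 6/37 186/925 -261/925 -7 3 S
2 60/337 12/85 4572/28645 -6594/28645 -7 4 W
3 3/20 5/24 43/240 -17/60 -6 4 N
4 60/313 60/233 16380/72929 -25770/72929 -6 3 E
5 6/25 6/37 186/925 -261/925 -7 3 S
final -7 4 W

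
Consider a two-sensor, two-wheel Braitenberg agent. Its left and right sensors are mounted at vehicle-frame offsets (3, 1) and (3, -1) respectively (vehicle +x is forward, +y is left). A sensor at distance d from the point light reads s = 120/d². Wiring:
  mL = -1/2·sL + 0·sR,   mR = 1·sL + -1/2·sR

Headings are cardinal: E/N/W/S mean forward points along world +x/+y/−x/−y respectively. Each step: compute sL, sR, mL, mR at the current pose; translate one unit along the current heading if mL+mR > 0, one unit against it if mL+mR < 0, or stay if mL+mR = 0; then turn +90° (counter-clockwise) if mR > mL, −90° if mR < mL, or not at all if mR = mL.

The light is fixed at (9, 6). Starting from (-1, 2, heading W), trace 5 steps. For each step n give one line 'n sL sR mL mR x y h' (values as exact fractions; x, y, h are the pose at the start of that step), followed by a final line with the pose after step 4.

0 60/97 60/89 -30/97 2430/8633 -1 2 W
1 120/113 120/149 -60/113 11100/16837 0 2 S
2 30/13 5/3 -15/13 115/78 0 1 E
3 24/17 120/53 -12/17 252/901 1 1 N
4 12/17 60/73 -6/17 366/1241 1 0 W
final 2 0 S

n=0: pose=(-1,2,W); sL=60/97, sR=60/89; mL=-30/97, mR=2430/8633; mL+mR=-240/8633 → advance -1; mR−mL=5100/8633 → turn +1·90°
n=1: pose=(0,2,S); sL=120/113, sR=120/149; mL=-60/113, mR=11100/16837; mL+mR=2160/16837 → advance +1; mR−mL=20040/16837 → turn +1·90°
n=2: pose=(0,1,E); sL=30/13, sR=5/3; mL=-15/13, mR=115/78; mL+mR=25/78 → advance +1; mR−mL=205/78 → turn +1·90°
n=3: pose=(1,1,N); sL=24/17, sR=120/53; mL=-12/17, mR=252/901; mL+mR=-384/901 → advance -1; mR−mL=888/901 → turn +1·90°
n=4: pose=(1,0,W); sL=12/17, sR=60/73; mL=-6/17, mR=366/1241; mL+mR=-72/1241 → advance -1; mR−mL=804/1241 → turn +1·90°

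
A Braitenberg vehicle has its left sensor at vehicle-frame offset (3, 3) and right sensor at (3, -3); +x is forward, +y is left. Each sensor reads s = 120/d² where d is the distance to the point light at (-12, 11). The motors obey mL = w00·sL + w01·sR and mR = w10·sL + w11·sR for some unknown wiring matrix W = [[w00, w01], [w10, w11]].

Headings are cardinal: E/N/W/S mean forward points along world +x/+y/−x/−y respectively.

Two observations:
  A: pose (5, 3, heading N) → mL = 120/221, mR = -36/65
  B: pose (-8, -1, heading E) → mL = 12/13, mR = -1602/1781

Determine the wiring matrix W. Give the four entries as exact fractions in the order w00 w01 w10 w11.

1 0 -1/2 -1

obs A: pose=(5,3,N) → sL=120/221, sR=24/85, mL=120/221, mR=-36/65
obs B: pose=(-8,-1,E) → sL=12/13, sR=60/137, mL=12/13, mR=-1602/1781
sensor matrix S = [[120/221, 24/85], [12/13, 60/137]]; det S = -3456/151385
solve [mL_A; mL_B] = S·[w00; w01] and [mR_A; mR_B] = S·[w10; w11]:
  w00 = 1, w01 = 0, w10 = -1/2, w11 = -1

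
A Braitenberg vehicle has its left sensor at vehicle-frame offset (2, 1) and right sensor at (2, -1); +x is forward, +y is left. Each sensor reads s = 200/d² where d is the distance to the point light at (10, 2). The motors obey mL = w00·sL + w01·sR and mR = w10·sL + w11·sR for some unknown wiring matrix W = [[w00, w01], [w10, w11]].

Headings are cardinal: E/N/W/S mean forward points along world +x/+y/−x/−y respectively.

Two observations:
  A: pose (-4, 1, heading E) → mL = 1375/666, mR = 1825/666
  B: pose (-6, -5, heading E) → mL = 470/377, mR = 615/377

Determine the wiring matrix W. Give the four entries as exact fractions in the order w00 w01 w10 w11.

1 1/2 1 1

obs A: pose=(-4,1,E) → sL=25/18, sR=50/37, mL=1375/666, mR=1825/666
obs B: pose=(-6,-5,E) → sL=25/29, sR=10/13, mL=470/377, mR=615/377
sensor matrix S = [[25/18, 50/37], [25/29, 10/13]]; det S = -12125/125541
solve [mL_A; mL_B] = S·[w00; w01] and [mR_A; mR_B] = S·[w10; w11]:
  w00 = 1, w01 = 1/2, w10 = 1, w11 = 1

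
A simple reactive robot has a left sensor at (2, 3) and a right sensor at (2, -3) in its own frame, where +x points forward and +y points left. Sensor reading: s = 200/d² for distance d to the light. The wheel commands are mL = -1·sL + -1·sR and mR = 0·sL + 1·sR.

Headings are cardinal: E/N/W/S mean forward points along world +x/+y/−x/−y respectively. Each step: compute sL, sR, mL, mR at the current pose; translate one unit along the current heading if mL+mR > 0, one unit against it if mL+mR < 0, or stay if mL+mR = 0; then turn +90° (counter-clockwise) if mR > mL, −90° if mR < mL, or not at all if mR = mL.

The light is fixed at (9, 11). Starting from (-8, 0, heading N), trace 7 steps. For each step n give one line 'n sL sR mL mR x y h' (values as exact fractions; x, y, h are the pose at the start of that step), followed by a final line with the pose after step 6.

0 200/481 200/277 -151600/133237 200/277 -8 0 N
1 100/293 100/221 -51400/64753 100/221 -8 -1 W
2 40/73 200/557 -36880/40661 200/557 -7 -1 S
3 10/13 25/49 -815/637 25/49 -7 0 E
4 200/481 200/277 -151600/133237 200/277 -8 0 N
5 100/293 100/221 -51400/64753 100/221 -8 -1 W
6 40/73 200/557 -36880/40661 200/557 -7 -1 S
final -7 0 E

n=0: pose=(-8,0,N); sL=200/481, sR=200/277; mL=-151600/133237, mR=200/277; mL+mR=-200/481 → advance -1; mR−mL=247800/133237 → turn +1·90°
n=1: pose=(-8,-1,W); sL=100/293, sR=100/221; mL=-51400/64753, mR=100/221; mL+mR=-100/293 → advance -1; mR−mL=80700/64753 → turn +1·90°
n=2: pose=(-7,-1,S); sL=40/73, sR=200/557; mL=-36880/40661, mR=200/557; mL+mR=-40/73 → advance -1; mR−mL=51480/40661 → turn +1·90°
n=3: pose=(-7,0,E); sL=10/13, sR=25/49; mL=-815/637, mR=25/49; mL+mR=-10/13 → advance -1; mR−mL=1140/637 → turn +1·90°
n=4: pose=(-8,0,N); sL=200/481, sR=200/277; mL=-151600/133237, mR=200/277; mL+mR=-200/481 → advance -1; mR−mL=247800/133237 → turn +1·90°
n=5: pose=(-8,-1,W); sL=100/293, sR=100/221; mL=-51400/64753, mR=100/221; mL+mR=-100/293 → advance -1; mR−mL=80700/64753 → turn +1·90°
n=6: pose=(-7,-1,S); sL=40/73, sR=200/557; mL=-36880/40661, mR=200/557; mL+mR=-40/73 → advance -1; mR−mL=51480/40661 → turn +1·90°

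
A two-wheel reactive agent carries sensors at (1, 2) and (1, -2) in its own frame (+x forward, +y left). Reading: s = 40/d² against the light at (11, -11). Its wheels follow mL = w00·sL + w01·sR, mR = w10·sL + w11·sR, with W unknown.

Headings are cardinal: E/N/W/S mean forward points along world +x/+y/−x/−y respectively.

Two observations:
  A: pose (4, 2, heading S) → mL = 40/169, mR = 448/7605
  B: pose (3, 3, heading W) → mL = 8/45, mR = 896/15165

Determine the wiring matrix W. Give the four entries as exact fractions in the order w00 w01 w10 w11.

obs A: pose=(4,2,S) → sL=40/169, sR=8/45, mL=40/169, mR=448/7605
obs B: pose=(3,3,W) → sL=8/45, sR=40/337, mL=8/45, mR=896/15165
sensor matrix S = [[40/169, 8/45], [8/45, 40/337]]; det S = -404992/115329825
solve [mL_A; mL_B] = S·[w00; w01] and [mR_A; mR_B] = S·[w10; w11]:
  w00 = 1, w01 = 0, w10 = 1, w11 = -1

1 0 1 -1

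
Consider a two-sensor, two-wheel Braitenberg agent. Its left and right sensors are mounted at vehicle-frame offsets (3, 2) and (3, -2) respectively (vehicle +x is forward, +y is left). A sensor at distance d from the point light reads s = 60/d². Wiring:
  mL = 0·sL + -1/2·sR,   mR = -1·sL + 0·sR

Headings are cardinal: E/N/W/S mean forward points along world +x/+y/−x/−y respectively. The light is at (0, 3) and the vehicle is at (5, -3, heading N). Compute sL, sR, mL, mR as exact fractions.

left sensor world pos  = (3, 0); dL² = 18
right sensor world pos = (7, 0); dR² = 58
sL = 60/18 = 10/3
sR = 60/58 = 30/29
mL = 0·sL + -1/2·sR = -15/29
mR = -1·sL + 0·sR = -10/3

10/3 30/29 -15/29 -10/3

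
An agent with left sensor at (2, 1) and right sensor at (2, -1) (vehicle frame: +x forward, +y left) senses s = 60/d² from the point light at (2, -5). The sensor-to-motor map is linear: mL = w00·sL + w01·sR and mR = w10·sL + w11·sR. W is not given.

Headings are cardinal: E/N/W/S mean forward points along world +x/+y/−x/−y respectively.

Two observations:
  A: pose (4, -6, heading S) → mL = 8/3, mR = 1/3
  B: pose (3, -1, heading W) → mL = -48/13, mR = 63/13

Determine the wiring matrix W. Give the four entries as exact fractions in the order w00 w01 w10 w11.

-1 1 1 -1/2

obs A: pose=(4,-6,S) → sL=10/3, sR=6, mL=8/3, mR=1/3
obs B: pose=(3,-1,W) → sL=6, sR=30/13, mL=-48/13, mR=63/13
sensor matrix S = [[10/3, 6], [6, 30/13]]; det S = -368/13
solve [mL_A; mL_B] = S·[w00; w01] and [mR_A; mR_B] = S·[w10; w11]:
  w00 = -1, w01 = 1, w10 = 1, w11 = -1/2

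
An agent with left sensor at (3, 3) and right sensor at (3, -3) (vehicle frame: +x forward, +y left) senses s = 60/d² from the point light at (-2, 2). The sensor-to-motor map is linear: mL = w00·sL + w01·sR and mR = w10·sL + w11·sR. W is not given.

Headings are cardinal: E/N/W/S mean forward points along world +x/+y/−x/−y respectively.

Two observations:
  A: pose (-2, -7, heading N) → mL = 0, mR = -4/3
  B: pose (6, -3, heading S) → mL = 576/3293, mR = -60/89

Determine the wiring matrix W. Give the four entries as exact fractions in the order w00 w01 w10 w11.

-1/2 1/2 0 -1

obs A: pose=(-2,-7,N) → sL=4/3, sR=4/3, mL=0, mR=-4/3
obs B: pose=(6,-3,S) → sL=12/37, sR=60/89, mL=576/3293, mR=-60/89
sensor matrix S = [[4/3, 4/3], [12/37, 60/89]]; det S = 1536/3293
solve [mL_A; mL_B] = S·[w00; w01] and [mR_A; mR_B] = S·[w10; w11]:
  w00 = -1/2, w01 = 1/2, w10 = 0, w11 = -1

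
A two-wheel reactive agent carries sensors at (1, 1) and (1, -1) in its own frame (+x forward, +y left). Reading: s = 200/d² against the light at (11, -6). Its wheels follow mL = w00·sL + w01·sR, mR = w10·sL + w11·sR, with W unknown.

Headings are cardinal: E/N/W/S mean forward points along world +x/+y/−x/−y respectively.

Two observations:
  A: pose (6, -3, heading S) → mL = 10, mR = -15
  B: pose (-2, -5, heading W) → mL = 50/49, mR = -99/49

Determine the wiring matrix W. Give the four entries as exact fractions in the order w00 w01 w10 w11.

obs A: pose=(6,-3,S) → sL=10, sR=5, mL=10, mR=-15
obs B: pose=(-2,-5,W) → sL=50/49, sR=1, mL=50/49, mR=-99/49
sensor matrix S = [[10, 5], [50/49, 1]]; det S = 240/49
solve [mL_A; mL_B] = S·[w00; w01] and [mR_A; mR_B] = S·[w10; w11]:
  w00 = 1, w01 = 0, w10 = -1, w11 = -1

1 0 -1 -1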